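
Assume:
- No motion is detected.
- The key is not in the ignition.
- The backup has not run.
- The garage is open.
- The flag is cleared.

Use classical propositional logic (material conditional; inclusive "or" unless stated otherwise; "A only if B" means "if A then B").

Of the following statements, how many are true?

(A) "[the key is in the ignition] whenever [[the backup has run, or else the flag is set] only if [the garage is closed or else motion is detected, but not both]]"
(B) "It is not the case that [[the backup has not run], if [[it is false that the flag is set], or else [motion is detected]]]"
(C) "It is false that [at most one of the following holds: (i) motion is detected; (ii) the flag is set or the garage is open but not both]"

0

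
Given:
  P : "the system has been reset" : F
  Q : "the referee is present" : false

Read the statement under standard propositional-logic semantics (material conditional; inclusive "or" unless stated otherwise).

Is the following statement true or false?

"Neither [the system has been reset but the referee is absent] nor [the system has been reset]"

The statement is true.

In symbols: (P ∧ ¬Q) ↓ P

¬Q = ¬F = T
P ∧ ¬Q = F ∧ T = F
(P ∧ ¬Q) ↓ P = F ↓ F = T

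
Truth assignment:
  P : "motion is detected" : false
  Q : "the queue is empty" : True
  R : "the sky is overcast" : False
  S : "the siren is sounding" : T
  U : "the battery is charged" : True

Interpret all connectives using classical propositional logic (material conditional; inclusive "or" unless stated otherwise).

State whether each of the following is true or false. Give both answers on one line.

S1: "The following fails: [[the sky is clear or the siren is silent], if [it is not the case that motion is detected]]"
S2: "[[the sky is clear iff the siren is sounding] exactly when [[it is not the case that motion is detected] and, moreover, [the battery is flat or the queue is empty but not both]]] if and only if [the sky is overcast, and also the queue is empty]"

S1 F, S2 F

S1: Parsed as ~(~P -> (~R | ~S))

~P = ~F = T
~R = ~F = T
~S = ~T = F
~R | ~S = T | F = T
~P -> (~R | ~S) = T -> T = T
~(~P -> (~R | ~S)) = ~T = F
Thus S1 is false.

S2: Parsed as ((~R <-> S) <-> (~P & (~U xor Q))) <-> (R & Q)

~R = ~F = T
~R <-> S = T <-> T = T
~P = ~F = T
~U = ~T = F
~U xor Q = F xor T = T
~P & (~U xor Q) = T & T = T
(~R <-> S) <-> (~P & (~U xor Q)) = T <-> T = T
R & Q = F & T = F
((~R <-> S) <-> (~P & (~U xor Q))) <-> (R & Q) = T <-> F = F
Hence S2 is false.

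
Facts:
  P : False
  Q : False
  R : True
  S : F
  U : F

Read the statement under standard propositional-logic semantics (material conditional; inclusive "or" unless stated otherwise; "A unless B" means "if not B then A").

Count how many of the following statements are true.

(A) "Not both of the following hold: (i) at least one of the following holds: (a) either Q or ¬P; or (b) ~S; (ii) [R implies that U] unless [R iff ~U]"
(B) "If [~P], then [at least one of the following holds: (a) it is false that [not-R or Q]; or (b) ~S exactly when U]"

1

(A): In symbols: ((Q or not P) or not S) nand ((R -> U) or (R iff not U))

not P = not False = True
Q or not P = False or True = True
not S = not False = True
(Q or not P) or not S = True or True = True
R -> U = True -> False = False
not U = not False = True
R iff not U = True iff True = True
(R -> U) or (R iff not U) = False or True = True
((Q or not P) or not S) nand ((R -> U) or (R iff not U)) = True nand True = False
Thus (A) is false.

(B): In symbols: not P -> (not (not R or Q) or (not S iff U))

not P = not False = True
not R = not True = False
not R or Q = False or False = False
not (not R or Q) = not False = True
not S = not False = True
not S iff U = True iff False = False
not (not R or Q) or (not S iff U) = True or False = True
not P -> (not (not R or Q) or (not S iff U)) = True -> True = True
Hence (B) is true.

1 of the 2 statements is true ((B)).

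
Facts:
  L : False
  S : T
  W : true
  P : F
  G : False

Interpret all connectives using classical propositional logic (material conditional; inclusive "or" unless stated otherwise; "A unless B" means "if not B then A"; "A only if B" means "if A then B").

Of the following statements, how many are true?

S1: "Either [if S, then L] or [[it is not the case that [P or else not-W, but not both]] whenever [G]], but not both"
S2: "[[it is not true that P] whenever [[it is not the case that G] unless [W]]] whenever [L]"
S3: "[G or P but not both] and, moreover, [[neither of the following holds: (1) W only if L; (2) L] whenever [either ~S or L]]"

2

S1: Parsed as (S -> L) xor (G -> ~(P xor ~W))

S -> L = T -> F = F
~W = ~T = F
P xor ~W = F xor F = F
~(P xor ~W) = ~F = T
G -> ~(P xor ~W) = F -> T = T
(S -> L) xor (G -> ~(P xor ~W)) = F xor T = T
So S1 is true.

S2: Parsed as L -> ((~G | W) -> ~P)

~G = ~F = T
~G | W = T | T = T
~P = ~F = T
(~G | W) -> ~P = T -> T = T
L -> ((~G | W) -> ~P) = F -> T = T
Hence S2 is true.

S3: Formalization: (G xor P) & ((~S | L) -> ((W -> L) nor L))

G xor P = F xor F = F
~S = ~T = F
~S | L = F | F = F
W -> L = T -> F = F
(W -> L) nor L = F nor F = T
(~S | L) -> ((W -> L) nor L) = F -> T = T
(G xor P) & ((~S | L) -> ((W -> L) nor L)) = F & T = F
Thus S3 is false.

True statements: 2 (S1, S2).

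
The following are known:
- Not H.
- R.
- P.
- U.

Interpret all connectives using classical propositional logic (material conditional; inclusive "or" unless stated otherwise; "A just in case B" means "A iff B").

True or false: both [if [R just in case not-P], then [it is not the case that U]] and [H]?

False.

Formalization: ((R iff not P) -> not U) and H

not P = not True = False
R iff not P = True iff False = False
not U = not True = False
(R iff not P) -> not U = False -> False = True
((R iff not P) -> not U) and H = True and False = False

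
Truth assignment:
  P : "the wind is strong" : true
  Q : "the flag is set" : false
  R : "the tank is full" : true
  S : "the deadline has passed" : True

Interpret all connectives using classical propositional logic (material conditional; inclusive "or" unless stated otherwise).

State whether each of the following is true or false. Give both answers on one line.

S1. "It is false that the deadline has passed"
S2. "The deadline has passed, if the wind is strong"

S1: This is ~S.

~S = ~T = F
Thus S1 is false.

S2: In symbols: P -> S

P -> S = T -> T = T
Hence S2 is true.

S1 False / S2 True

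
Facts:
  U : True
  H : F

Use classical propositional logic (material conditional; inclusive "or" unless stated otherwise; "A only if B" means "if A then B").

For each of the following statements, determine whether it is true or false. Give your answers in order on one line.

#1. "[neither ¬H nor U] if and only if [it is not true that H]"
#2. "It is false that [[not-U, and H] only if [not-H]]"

#1: This is (¬H ↓ U) ↔ ¬H.

¬H = ¬F = T
¬H ↓ U = T ↓ T = F
¬H = ¬F = T
(¬H ↓ U) ↔ ¬H = F ↔ T = F
Hence #1 is false.

#2: This is ¬((¬U ∧ H) → ¬H).

¬U = ¬T = F
¬U ∧ H = F ∧ F = F
¬H = ¬F = T
(¬U ∧ H) → ¬H = F → T = T
¬((¬U ∧ H) → ¬H) = ¬T = F
Hence #2 is false.

#1 false / #2 false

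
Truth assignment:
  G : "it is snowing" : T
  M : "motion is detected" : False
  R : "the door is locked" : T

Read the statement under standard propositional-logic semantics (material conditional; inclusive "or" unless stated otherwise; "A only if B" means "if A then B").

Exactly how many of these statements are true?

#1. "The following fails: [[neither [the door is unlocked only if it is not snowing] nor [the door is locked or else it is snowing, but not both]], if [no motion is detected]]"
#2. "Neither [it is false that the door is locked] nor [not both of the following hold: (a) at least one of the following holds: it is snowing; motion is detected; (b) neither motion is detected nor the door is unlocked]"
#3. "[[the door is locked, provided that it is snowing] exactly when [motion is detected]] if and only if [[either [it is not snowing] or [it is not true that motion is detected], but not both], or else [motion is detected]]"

#1: Formalization: not (not M -> ((not R -> not G) nor (R xor G)))

not M = not False = True
not R = not True = False
not G = not True = False
not R -> not G = False -> False = True
R xor G = True xor True = False
(not R -> not G) nor (R xor G) = True nor False = False
not M -> ((not R -> not G) nor (R xor G)) = True -> False = False
not (not M -> ((not R -> not G) nor (R xor G))) = not False = True
Thus #1 is true.

#2: This is not R nor ((G or M) nand (M nor not R)).

not R = not True = False
G or M = True or False = True
not R = not True = False
M nor not R = False nor False = True
(G or M) nand (M nor not R) = True nand True = False
not R nor ((G or M) nand (M nor not R)) = False nor False = True
Hence #2 is true.

#3: In symbols: ((G -> R) iff M) iff ((not G xor not M) or M)

G -> R = True -> True = True
(G -> R) iff M = True iff False = False
not G = not True = False
not M = not False = True
not G xor not M = False xor True = True
(not G xor not M) or M = True or False = True
((G -> R) iff M) iff ((not G xor not M) or M) = False iff True = False
So #3 is false.

True statements: 2.

2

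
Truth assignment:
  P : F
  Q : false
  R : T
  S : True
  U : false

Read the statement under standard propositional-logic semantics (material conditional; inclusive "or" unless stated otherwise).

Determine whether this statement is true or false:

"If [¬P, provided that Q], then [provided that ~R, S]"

True.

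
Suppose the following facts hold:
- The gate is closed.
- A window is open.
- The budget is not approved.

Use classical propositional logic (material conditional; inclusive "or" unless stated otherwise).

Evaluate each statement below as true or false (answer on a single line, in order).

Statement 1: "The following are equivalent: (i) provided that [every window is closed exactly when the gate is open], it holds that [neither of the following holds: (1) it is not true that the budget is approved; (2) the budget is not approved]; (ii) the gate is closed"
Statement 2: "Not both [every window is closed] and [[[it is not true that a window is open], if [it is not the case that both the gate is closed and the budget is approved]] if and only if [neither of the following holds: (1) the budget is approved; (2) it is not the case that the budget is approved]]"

Statement 1 F / Statement 2 T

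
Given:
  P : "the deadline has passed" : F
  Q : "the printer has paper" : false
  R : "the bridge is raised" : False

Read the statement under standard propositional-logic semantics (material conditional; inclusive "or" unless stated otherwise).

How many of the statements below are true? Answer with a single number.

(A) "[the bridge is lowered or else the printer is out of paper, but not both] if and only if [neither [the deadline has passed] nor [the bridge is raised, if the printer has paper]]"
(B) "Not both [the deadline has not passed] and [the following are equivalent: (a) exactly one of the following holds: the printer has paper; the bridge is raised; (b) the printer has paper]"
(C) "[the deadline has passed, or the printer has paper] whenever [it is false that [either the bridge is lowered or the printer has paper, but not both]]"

(A): This is (¬R ⊕ ¬Q) ↔ (P ↓ (Q → R)).

¬R = ¬F = T
¬Q = ¬F = T
¬R ⊕ ¬Q = T ⊕ T = F
Q → R = F → F = T
P ↓ (Q → R) = F ↓ T = F
(¬R ⊕ ¬Q) ↔ (P ↓ (Q → R)) = F ↔ F = T
Hence (A) is true.

(B): In symbols: ¬P ↑ ((Q ⊕ R) ↔ Q)

¬P = ¬F = T
Q ⊕ R = F ⊕ F = F
(Q ⊕ R) ↔ Q = F ↔ F = T
¬P ↑ ((Q ⊕ R) ↔ Q) = T ↑ T = F
Thus (B) is false.

(C): Formalization: ¬(¬R ⊕ Q) → (P ∨ Q)

¬R = ¬F = T
¬R ⊕ Q = T ⊕ F = T
¬(¬R ⊕ Q) = ¬T = F
P ∨ Q = F ∨ F = F
¬(¬R ⊕ Q) → (P ∨ Q) = F → F = T
So (C) is true.

2 of the 3 statements are true.

2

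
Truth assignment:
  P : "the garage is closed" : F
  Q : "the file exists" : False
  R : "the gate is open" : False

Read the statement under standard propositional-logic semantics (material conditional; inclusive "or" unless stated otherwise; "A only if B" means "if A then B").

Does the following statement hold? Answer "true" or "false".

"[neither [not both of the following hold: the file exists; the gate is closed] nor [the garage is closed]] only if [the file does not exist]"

true

Formalization: ((Q nand not R) nor P) -> not Q

not R = not False = True
Q nand not R = False nand True = True
(Q nand not R) nor P = True nor False = False
not Q = not False = True
((Q nand not R) nor P) -> not Q = False -> True = True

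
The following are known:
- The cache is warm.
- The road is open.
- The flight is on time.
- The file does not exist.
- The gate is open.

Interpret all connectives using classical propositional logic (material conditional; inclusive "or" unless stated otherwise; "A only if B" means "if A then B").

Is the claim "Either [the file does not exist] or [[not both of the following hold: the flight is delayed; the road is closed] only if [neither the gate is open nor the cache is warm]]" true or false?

Let S = "the file exists" (False), R = "the flight is delayed" (False), Q = "the road is closed" (False), U = "the gate is open" (True), P = "the cache is warm" (True).
In symbols: not S or ((R nand Q) -> (U nor P))

not S = not False = True
R nand Q = False nand False = True
U nor P = True nor True = False
(R nand Q) -> (U nor P) = True -> False = False
not S or ((R nand Q) -> (U nor P)) = True or False = True

The statement is true.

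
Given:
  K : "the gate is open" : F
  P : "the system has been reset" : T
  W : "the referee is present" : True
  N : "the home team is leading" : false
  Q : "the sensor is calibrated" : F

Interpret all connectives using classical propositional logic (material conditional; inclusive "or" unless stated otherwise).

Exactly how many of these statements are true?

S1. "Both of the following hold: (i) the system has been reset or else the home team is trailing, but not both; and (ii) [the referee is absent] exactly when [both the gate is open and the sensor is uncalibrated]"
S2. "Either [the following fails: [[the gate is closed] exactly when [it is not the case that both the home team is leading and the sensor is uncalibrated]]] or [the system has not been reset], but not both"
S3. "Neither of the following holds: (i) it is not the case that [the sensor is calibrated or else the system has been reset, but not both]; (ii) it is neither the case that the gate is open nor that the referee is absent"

0

S1: This is (P xor not N) and (not W iff (K and not Q)).

not N = not False = True
P xor not N = True xor True = False
not W = not True = False
not Q = not False = True
K and not Q = False and True = False
not W iff (K and not Q) = False iff False = True
(P xor not N) and (not W iff (K and not Q)) = False and True = False
So S1 is false.

S2: Parsed as not (not K iff (N nand not Q)) xor not P

not K = not False = True
not Q = not False = True
N nand not Q = False nand True = True
not K iff (N nand not Q) = True iff True = True
not (not K iff (N nand not Q)) = not True = False
not P = not True = False
not (not K iff (N nand not Q)) xor not P = False xor False = False
Hence S2 is false.

S3: In symbols: not (Q xor P) nor (K nor not W)

Q xor P = False xor True = True
not (Q xor P) = not True = False
not W = not True = False
K nor not W = False nor False = True
not (Q xor P) nor (K nor not W) = False nor True = False
So S3 is false.

0 of the 3 statements are true (none).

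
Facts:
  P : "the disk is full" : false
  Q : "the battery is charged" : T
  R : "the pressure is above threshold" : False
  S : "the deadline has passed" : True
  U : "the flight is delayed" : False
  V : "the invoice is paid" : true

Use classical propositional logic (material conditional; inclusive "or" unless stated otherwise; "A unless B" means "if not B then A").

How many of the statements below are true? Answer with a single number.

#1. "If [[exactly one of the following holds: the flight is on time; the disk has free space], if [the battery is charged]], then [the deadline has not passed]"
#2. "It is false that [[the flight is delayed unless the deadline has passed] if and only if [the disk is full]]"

#1: Formalization: (Q → (¬U ⊕ ¬P)) → ¬S

¬U = ¬F = T
¬P = ¬F = T
¬U ⊕ ¬P = T ⊕ T = F
Q → (¬U ⊕ ¬P) = T → F = F
¬S = ¬T = F
(Q → (¬U ⊕ ¬P)) → ¬S = F → F = T
So #1 is true.

#2: Formalization: ¬((U ∨ S) ↔ P)

U ∨ S = F ∨ T = T
(U ∨ S) ↔ P = T ↔ F = F
¬((U ∨ S) ↔ P) = ¬F = T
Thus #2 is true.

True statements: 2.

2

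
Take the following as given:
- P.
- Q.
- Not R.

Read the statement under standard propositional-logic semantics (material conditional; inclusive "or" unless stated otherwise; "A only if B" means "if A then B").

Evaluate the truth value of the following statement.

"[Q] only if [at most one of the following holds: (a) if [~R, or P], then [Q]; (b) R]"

true

Formalization: Q -> (((~R | P) -> Q) nand R)

~R = ~F = T
~R | P = T | T = T
(~R | P) -> Q = T -> T = T
((~R | P) -> Q) nand R = T nand F = T
Q -> (((~R | P) -> Q) nand R) = T -> T = T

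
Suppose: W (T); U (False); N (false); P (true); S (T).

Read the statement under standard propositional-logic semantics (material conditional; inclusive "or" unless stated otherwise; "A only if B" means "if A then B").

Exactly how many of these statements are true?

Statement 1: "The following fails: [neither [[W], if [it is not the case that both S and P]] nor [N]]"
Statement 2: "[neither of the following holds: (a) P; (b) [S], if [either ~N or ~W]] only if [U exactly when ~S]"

2

Statement 1: This is not (((S nand P) -> W) nor N).

S nand P = True nand True = False
(S nand P) -> W = False -> True = True
((S nand P) -> W) nor N = True nor False = False
not (((S nand P) -> W) nor N) = not False = True
Thus Statement 1 is true.

Statement 2: Parsed as (P nor ((not N or not W) -> S)) -> (U iff not S)

not N = not False = True
not W = not True = False
not N or not W = True or False = True
(not N or not W) -> S = True -> True = True
P nor ((not N or not W) -> S) = True nor True = False
not S = not True = False
U iff not S = False iff False = True
(P nor ((not N or not W) -> S)) -> (U iff not S) = False -> True = True
Thus Statement 2 is true.

Count: 2.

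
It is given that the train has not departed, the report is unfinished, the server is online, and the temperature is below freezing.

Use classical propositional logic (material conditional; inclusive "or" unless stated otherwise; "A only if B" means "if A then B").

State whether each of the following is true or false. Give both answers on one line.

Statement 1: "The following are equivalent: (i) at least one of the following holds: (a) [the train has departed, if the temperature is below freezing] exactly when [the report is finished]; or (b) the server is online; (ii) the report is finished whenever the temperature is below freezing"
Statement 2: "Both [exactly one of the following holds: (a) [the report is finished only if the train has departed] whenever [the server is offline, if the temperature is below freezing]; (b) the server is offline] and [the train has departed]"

Let S = "the temperature is below freezing" (T), P = "the train has departed" (F), Q = "the report is finished" (F), R = "the server is online" (T).

Statement 1: In symbols: (((S → P) ↔ Q) ∨ R) ↔ (S → Q)

S → P = T → F = F
(S → P) ↔ Q = F ↔ F = T
((S → P) ↔ Q) ∨ R = T ∨ T = T
S → Q = T → F = F
(((S → P) ↔ Q) ∨ R) ↔ (S → Q) = T ↔ F = F
Thus Statement 1 is false.

Statement 2: Parsed as (((S → ¬R) → (Q → P)) ⊕ ¬R) ∧ P

¬R = ¬T = F
S → ¬R = T → F = F
Q → P = F → F = T
(S → ¬R) → (Q → P) = F → T = T
¬R = ¬T = F
((S → ¬R) → (Q → P)) ⊕ ¬R = T ⊕ F = T
(((S → ¬R) → (Q → P)) ⊕ ¬R) ∧ P = T ∧ F = F
Thus Statement 2 is false.

Statement 1 false / Statement 2 false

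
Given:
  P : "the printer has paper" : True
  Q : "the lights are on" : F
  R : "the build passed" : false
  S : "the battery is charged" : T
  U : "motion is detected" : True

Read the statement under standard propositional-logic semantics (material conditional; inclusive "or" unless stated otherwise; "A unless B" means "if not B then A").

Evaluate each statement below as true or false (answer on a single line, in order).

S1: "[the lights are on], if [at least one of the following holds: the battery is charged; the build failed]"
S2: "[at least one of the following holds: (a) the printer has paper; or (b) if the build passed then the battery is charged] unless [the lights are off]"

S1: Formalization: (S or not R) -> Q

not R = not False = True
S or not R = True or True = True
(S or not R) -> Q = True -> False = False
Thus S1 is false.

S2: In symbols: (P or (R -> S)) or not Q

R -> S = False -> True = True
P or (R -> S) = True or True = True
not Q = not False = True
(P or (R -> S)) or not Q = True or True = True
So S2 is true.

S1 False, S2 True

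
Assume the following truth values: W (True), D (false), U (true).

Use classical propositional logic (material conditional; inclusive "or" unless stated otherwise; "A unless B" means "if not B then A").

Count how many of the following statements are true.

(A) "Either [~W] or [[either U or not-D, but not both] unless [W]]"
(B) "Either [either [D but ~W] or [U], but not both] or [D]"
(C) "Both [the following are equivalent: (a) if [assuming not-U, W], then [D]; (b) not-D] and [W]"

(A): Formalization: ~W | ((U xor ~D) | W)

~W = ~T = F
~D = ~F = T
U xor ~D = T xor T = F
(U xor ~D) | W = F | T = T
~W | ((U xor ~D) | W) = F | T = T
Hence (A) is true.

(B): This is ((D & ~W) xor U) | D.

~W = ~T = F
D & ~W = F & F = F
(D & ~W) xor U = F xor T = T
((D & ~W) xor U) | D = T | F = T
Thus (B) is true.

(C): Formalization: (((~U -> W) -> D) <-> ~D) & W

~U = ~T = F
~U -> W = F -> T = T
(~U -> W) -> D = T -> F = F
~D = ~F = T
((~U -> W) -> D) <-> ~D = F <-> T = F
(((~U -> W) -> D) <-> ~D) & W = F & T = F
Thus (C) is false.

True statements: 2 ((A), (B)).

2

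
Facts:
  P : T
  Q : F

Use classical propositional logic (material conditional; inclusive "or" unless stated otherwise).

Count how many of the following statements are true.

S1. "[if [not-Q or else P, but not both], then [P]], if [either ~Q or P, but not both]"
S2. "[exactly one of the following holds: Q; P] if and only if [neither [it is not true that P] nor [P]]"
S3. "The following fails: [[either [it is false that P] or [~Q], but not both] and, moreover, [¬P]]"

2

S1: In symbols: (¬Q ⊕ P) → ((¬Q ⊕ P) → P)

¬Q = ¬F = T
¬Q ⊕ P = T ⊕ T = F
¬Q = ¬F = T
¬Q ⊕ P = T ⊕ T = F
(¬Q ⊕ P) → P = F → T = T
(¬Q ⊕ P) → ((¬Q ⊕ P) → P) = F → T = T
So S1 is true.

S2: This is (Q ⊕ P) ↔ (¬P ↓ P).

Q ⊕ P = F ⊕ T = T
¬P = ¬T = F
¬P ↓ P = F ↓ T = F
(Q ⊕ P) ↔ (¬P ↓ P) = T ↔ F = F
Hence S2 is false.

S3: In symbols: ¬((¬P ⊕ ¬Q) ∧ ¬P)

¬P = ¬T = F
¬Q = ¬F = T
¬P ⊕ ¬Q = F ⊕ T = T
¬P = ¬T = F
(¬P ⊕ ¬Q) ∧ ¬P = T ∧ F = F
¬((¬P ⊕ ¬Q) ∧ ¬P) = ¬F = T
Hence S3 is true.

True statements: 2 (S1, S3).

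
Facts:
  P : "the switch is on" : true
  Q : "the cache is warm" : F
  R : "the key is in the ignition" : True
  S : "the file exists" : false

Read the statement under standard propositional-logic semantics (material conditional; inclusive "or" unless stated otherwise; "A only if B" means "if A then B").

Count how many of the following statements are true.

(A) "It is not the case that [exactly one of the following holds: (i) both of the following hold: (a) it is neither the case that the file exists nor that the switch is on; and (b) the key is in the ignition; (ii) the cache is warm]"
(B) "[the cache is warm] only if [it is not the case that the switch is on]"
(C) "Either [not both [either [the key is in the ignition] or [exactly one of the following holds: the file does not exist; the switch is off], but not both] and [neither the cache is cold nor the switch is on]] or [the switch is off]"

(A): In symbols: ~(((S nor P) & R) xor Q)

S nor P = F nor T = F
(S nor P) & R = F & T = F
((S nor P) & R) xor Q = F xor F = F
~(((S nor P) & R) xor Q) = ~F = T
So (A) is true.

(B): This is Q -> ~P.

~P = ~T = F
Q -> ~P = F -> F = T
So (B) is true.

(C): This is ((R xor (~S xor ~P)) nand (~Q nor P)) | ~P.

~S = ~F = T
~P = ~T = F
~S xor ~P = T xor F = T
R xor (~S xor ~P) = T xor T = F
~Q = ~F = T
~Q nor P = T nor T = F
(R xor (~S xor ~P)) nand (~Q nor P) = F nand F = T
~P = ~T = F
((R xor (~S xor ~P)) nand (~Q nor P)) | ~P = T | F = T
Hence (C) is true.

3 of the 3 statements are true ((A), (B), (C)).

3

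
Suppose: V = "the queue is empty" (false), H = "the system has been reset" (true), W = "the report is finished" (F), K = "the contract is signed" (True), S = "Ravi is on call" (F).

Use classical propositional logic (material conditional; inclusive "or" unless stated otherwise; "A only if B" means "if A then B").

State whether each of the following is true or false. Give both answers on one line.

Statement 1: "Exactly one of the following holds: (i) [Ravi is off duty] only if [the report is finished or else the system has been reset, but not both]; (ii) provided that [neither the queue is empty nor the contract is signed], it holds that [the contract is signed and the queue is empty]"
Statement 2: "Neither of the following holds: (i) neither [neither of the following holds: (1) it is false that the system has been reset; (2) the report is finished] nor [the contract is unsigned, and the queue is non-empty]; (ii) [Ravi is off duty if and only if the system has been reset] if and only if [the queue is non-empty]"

Statement 1 F; Statement 2 F

Statement 1: In symbols: (not S -> (W xor H)) xor ((V nor K) -> (K and V))

not S = not False = True
W xor H = False xor True = True
not S -> (W xor H) = True -> True = True
V nor K = False nor True = False
K and V = True and False = False
(V nor K) -> (K and V) = False -> False = True
(not S -> (W xor H)) xor ((V nor K) -> (K and V)) = True xor True = False
Hence Statement 1 is false.

Statement 2: This is ((not H nor W) nor (not K and not V)) nor ((not S iff H) iff not V).

not H = not True = False
not H nor W = False nor False = True
not K = not True = False
not V = not False = True
not K and not V = False and True = False
(not H nor W) nor (not K and not V) = True nor False = False
not S = not False = True
not S iff H = True iff True = True
not V = not False = True
(not S iff H) iff not V = True iff True = True
((not H nor W) nor (not K and not V)) nor ((not S iff H) iff not V) = False nor True = False
Hence Statement 2 is false.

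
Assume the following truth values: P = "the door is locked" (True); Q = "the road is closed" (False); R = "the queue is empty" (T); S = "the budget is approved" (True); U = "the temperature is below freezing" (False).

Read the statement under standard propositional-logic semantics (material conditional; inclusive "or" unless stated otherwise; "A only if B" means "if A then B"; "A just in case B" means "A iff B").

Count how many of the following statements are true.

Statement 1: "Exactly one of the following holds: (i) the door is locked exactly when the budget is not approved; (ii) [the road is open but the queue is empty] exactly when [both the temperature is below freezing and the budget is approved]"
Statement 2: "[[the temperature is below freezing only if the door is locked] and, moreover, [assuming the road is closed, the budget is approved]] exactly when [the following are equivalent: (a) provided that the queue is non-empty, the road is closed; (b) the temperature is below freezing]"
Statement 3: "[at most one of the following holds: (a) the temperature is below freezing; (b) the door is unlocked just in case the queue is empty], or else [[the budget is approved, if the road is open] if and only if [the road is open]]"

1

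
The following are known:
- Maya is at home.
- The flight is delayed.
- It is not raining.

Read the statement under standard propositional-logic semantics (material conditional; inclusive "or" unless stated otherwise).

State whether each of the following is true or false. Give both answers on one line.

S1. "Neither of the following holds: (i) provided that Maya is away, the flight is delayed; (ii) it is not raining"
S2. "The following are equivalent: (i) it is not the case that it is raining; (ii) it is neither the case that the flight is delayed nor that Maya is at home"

Let S = "Maya is at home" (T), U = "the flight is delayed" (T), G = "it is raining" (F).

S1: Formalization: (~S -> U) nor ~G

~S = ~T = F
~S -> U = F -> T = T
~G = ~F = T
(~S -> U) nor ~G = T nor T = F
Hence S1 is false.

S2: This is ~G <-> (U nor S).

~G = ~F = T
U nor S = T nor T = F
~G <-> (U nor S) = T <-> F = F
So S2 is false.

S1 false / S2 false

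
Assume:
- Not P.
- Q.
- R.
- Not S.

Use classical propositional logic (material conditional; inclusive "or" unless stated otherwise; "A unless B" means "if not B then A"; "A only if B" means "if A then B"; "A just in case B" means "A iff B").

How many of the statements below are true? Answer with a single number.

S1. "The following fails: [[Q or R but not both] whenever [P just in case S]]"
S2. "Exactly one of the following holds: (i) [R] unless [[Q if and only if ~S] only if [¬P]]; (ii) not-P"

1

S1: Formalization: ¬((P ↔ S) → (Q ⊕ R))

P ↔ S = F ↔ F = T
Q ⊕ R = T ⊕ T = F
(P ↔ S) → (Q ⊕ R) = T → F = F
¬((P ↔ S) → (Q ⊕ R)) = ¬F = T
Thus S1 is true.

S2: Formalization: (R ∨ ((Q ↔ ¬S) → ¬P)) ⊕ ¬P

¬S = ¬F = T
Q ↔ ¬S = T ↔ T = T
¬P = ¬F = T
(Q ↔ ¬S) → ¬P = T → T = T
R ∨ ((Q ↔ ¬S) → ¬P) = T ∨ T = T
¬P = ¬F = T
(R ∨ ((Q ↔ ¬S) → ¬P)) ⊕ ¬P = T ⊕ T = F
Hence S2 is false.

True statements: 1 (S1).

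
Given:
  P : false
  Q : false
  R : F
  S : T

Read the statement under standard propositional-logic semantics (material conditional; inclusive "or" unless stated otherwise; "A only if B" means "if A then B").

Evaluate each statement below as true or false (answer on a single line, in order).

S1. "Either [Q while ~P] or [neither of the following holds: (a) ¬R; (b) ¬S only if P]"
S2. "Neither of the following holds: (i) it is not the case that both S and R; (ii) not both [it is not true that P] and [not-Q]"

S1: Parsed as (Q and not P) or (not R nor (not S -> P))

not P = not False = True
Q and not P = False and True = False
not R = not False = True
not S = not True = False
not S -> P = False -> False = True
not R nor (not S -> P) = True nor True = False
(Q and not P) or (not R nor (not S -> P)) = False or False = False
Thus S1 is false.

S2: Formalization: (S nand R) nor (not P nand not Q)

S nand R = True nand False = True
not P = not False = True
not Q = not False = True
not P nand not Q = True nand True = False
(S nand R) nor (not P nand not Q) = True nor False = False
Hence S2 is false.

S1 false / S2 false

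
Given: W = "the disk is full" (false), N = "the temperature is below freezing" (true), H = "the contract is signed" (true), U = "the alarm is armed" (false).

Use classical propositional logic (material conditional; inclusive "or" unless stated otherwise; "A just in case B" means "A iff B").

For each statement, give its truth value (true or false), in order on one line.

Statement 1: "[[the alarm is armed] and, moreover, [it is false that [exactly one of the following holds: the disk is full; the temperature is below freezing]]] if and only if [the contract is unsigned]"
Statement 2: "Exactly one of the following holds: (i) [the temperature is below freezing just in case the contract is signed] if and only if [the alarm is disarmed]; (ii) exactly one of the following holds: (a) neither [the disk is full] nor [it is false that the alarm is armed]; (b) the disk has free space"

Statement 1: In symbols: (U & ~(W xor N)) <-> ~H

W xor N = F xor T = T
~(W xor N) = ~T = F
U & ~(W xor N) = F & F = F
~H = ~T = F
(U & ~(W xor N)) <-> ~H = F <-> F = T
So Statement 1 is true.

Statement 2: In symbols: ((N <-> H) <-> ~U) xor ((W nor ~U) xor ~W)

N <-> H = T <-> T = T
~U = ~F = T
(N <-> H) <-> ~U = T <-> T = T
~U = ~F = T
W nor ~U = F nor T = F
~W = ~F = T
(W nor ~U) xor ~W = F xor T = T
((N <-> H) <-> ~U) xor ((W nor ~U) xor ~W) = T xor T = F
Thus Statement 2 is false.

Statement 1 true, Statement 2 false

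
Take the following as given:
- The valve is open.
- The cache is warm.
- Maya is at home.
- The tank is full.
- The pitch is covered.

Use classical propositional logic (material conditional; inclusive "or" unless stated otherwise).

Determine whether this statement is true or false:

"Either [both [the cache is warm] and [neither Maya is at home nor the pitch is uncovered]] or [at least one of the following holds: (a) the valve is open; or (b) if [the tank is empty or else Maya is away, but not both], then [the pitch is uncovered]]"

The statement is true.

Let Q = "the cache is warm" (True), R = "Maya is at home" (True), U = "the pitch is covered" (True), P = "the valve is open" (True), S = "the tank is full" (True).
In symbols: (Q and (R nor not U)) or (P or ((not S xor not R) -> not U))

not U = not True = False
R nor not U = True nor False = False
Q and (R nor not U) = True and False = False
not S = not True = False
not R = not True = False
not S xor not R = False xor False = False
not U = not True = False
(not S xor not R) -> not U = False -> False = True
P or ((not S xor not R) -> not U) = True or True = True
(Q and (R nor not U)) or (P or ((not S xor not R) -> not U)) = False or True = True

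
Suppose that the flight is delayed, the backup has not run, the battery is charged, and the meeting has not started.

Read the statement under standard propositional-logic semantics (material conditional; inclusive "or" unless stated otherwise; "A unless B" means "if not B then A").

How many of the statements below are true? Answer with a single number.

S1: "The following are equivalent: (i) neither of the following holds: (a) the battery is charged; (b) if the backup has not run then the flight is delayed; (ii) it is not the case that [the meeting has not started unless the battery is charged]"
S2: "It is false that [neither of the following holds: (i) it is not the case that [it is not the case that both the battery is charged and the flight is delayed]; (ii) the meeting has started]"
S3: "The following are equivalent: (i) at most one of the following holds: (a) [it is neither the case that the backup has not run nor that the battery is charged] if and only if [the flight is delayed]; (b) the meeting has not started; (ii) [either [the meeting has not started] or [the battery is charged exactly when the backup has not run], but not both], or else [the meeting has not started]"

3

Let R = "the battery is charged" (True), Q = "the backup has run" (False), P = "the flight is delayed" (True), S = "the meeting has started" (False).

S1: This is (R nor (not Q -> P)) iff not (not S or R).

not Q = not False = True
not Q -> P = True -> True = True
R nor (not Q -> P) = True nor True = False
not S = not False = True
not S or R = True or True = True
not (not S or R) = not True = False
(R nor (not Q -> P)) iff not (not S or R) = False iff False = True
Hence S1 is true.

S2: Formalization: not (not (R nand P) nor S)

R nand P = True nand True = False
not (R nand P) = not False = True
not (R nand P) nor S = True nor False = False
not (not (R nand P) nor S) = not False = True
Thus S2 is true.

S3: Formalization: (((not Q nor R) iff P) nand not S) iff ((not S xor (R iff not Q)) or not S)

not Q = not False = True
not Q nor R = True nor True = False
(not Q nor R) iff P = False iff True = False
not S = not False = True
((not Q nor R) iff P) nand not S = False nand True = True
not S = not False = True
not Q = not False = True
R iff not Q = True iff True = True
not S xor (R iff not Q) = True xor True = False
not S = not False = True
(not S xor (R iff not Q)) or not S = False or True = True
(((not Q nor R) iff P) nand not S) iff ((not S xor (R iff not Q)) or not S) = True iff True = True
So S3 is true.

True statements: 3 (S1, S2, S3).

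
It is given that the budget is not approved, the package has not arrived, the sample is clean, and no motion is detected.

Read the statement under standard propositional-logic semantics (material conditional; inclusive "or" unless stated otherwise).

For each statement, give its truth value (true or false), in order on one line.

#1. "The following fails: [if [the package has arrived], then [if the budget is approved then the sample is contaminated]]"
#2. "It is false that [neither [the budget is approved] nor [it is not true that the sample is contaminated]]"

#1 F; #2 T

Let Q = "the package has arrived" (F), P = "the budget is approved" (F), R = "the sample is contaminated" (F).

#1: This is ~(Q -> (P -> R)).

P -> R = F -> F = T
Q -> (P -> R) = F -> T = T
~(Q -> (P -> R)) = ~T = F
Thus #1 is false.

#2: Parsed as ~(P nor ~R)

~R = ~F = T
P nor ~R = F nor T = F
~(P nor ~R) = ~F = T
Thus #2 is true.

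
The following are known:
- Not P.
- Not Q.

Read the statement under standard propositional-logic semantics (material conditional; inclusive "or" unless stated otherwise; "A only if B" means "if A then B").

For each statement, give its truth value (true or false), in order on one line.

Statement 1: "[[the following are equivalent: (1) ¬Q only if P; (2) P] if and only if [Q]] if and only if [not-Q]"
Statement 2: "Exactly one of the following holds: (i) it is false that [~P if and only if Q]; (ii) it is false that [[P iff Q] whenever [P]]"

Statement 1 False / Statement 2 True

Statement 1: Formalization: (((~Q -> P) <-> P) <-> Q) <-> ~Q

~Q = ~F = T
~Q -> P = T -> F = F
(~Q -> P) <-> P = F <-> F = T
((~Q -> P) <-> P) <-> Q = T <-> F = F
~Q = ~F = T
(((~Q -> P) <-> P) <-> Q) <-> ~Q = F <-> T = F
So Statement 1 is false.

Statement 2: Formalization: ~(~P <-> Q) xor ~(P -> (P <-> Q))

~P = ~F = T
~P <-> Q = T <-> F = F
~(~P <-> Q) = ~F = T
P <-> Q = F <-> F = T
P -> (P <-> Q) = F -> T = T
~(P -> (P <-> Q)) = ~T = F
~(~P <-> Q) xor ~(P -> (P <-> Q)) = T xor F = T
Thus Statement 2 is true.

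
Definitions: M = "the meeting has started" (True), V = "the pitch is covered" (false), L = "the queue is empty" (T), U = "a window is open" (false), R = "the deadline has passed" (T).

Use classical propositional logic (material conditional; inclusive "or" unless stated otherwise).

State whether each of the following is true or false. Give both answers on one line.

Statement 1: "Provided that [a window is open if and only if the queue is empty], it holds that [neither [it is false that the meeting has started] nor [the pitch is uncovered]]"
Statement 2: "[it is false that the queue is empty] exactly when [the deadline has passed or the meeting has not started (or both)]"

Statement 1: This is (U ↔ L) → (¬M ↓ ¬V).

U ↔ L = F ↔ T = F
¬M = ¬T = F
¬V = ¬F = T
¬M ↓ ¬V = F ↓ T = F
(U ↔ L) → (¬M ↓ ¬V) = F → F = T
Hence Statement 1 is true.

Statement 2: This is ¬L ↔ (R ∨ ¬M).

¬L = ¬T = F
¬M = ¬T = F
R ∨ ¬M = T ∨ F = T
¬L ↔ (R ∨ ¬M) = F ↔ T = F
Hence Statement 2 is false.

Statement 1 True, Statement 2 False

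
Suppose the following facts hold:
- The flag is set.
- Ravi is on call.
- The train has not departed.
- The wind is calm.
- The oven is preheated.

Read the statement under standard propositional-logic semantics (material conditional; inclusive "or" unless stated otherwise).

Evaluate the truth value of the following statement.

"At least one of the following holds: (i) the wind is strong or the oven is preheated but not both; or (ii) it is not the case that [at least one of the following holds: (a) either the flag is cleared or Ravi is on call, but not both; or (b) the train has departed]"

true

Let S = "the wind is strong" (F), U = "the oven is preheated" (T), P = "the flag is set" (T), Q = "Ravi is on call" (T), R = "the train has departed" (F).
This is (S xor U) | ~((~P xor Q) | R).

S xor U = F xor T = T
~P = ~T = F
~P xor Q = F xor T = T
(~P xor Q) | R = T | F = T
~((~P xor Q) | R) = ~T = F
(S xor U) | ~((~P xor Q) | R) = T | F = T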